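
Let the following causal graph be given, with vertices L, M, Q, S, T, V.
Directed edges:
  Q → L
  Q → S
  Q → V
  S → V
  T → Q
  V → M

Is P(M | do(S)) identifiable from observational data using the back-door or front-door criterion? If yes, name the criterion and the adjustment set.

desc(S)\{S}={M,V}; candidates ⊆ {L,Q,T}.
size 0: {}; under {} S still reaches {L,M,Q,T,V} ∋ M.
{Q}: S⊥M given {Q} in G with S→· removed — back-door holds.
P(M|do(S)) = Σ_{Q} P(M|S,Q)·P(Q).

P(M|do(S)): backdoor, adjust for {Q}.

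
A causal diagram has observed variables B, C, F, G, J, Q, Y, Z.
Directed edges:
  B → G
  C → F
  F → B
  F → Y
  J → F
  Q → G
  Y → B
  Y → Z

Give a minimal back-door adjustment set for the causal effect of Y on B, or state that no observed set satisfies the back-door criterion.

desc(Y)\{Y}={B,G,Z}; candidates ⊆ {C,F,J,Q}.
size 0: {}; under {} Y still reaches {B,C,F,G,J} ∋ B.
{F}: Y⊥B given {F} in G with Y→· removed — back-door holds.

Y→B: minimal back-door set {F}.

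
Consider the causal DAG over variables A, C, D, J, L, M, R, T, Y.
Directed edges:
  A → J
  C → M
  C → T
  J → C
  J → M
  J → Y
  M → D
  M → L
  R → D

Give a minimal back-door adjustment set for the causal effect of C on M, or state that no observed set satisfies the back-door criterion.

C→M: minimal back-door set {J}.

desc(C)\{C}={D,L,M,T}; candidates ⊆ {A,J,R,Y}.
size 0: {}; under {} C still reaches {A,D,J,L,M,Y} ∋ M.
{J}: C⊥M given {J} in G with C→· removed — back-door holds.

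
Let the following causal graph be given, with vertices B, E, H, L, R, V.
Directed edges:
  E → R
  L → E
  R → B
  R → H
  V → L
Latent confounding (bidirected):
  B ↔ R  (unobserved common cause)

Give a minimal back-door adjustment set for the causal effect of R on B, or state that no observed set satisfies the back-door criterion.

R→B: no observed back-door set.

desc(R)\{R}={B,H}; candidates ⊆ {E,L,V}.
R↔B: latent back-door arc(s) into R.
size 0: {}; under {} R still reaches {B,E,L,V} ∋ B.
size 1: {E}, {L}, {V}; under {E} R still reaches {B} ∋ B.
size 2: {E,L}, {E,V}, {L,V}; under {E,L} R still reaches {B} ∋ B.
R↔B cannot be blocked by any observed set — no back-door set.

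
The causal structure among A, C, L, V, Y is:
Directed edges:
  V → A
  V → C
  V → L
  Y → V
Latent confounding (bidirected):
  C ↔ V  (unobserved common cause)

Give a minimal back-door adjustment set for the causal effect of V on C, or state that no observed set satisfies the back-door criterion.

desc(V)\{V}={A,C,L}; candidates ⊆ {Y}.
V↔C: latent back-door arc(s) into V.
size 0: {}; under {} V still reaches {C,Y} ∋ C.
size 1: {Y}; under {Y} V still reaches {C} ∋ C.
V↔C cannot be blocked by any observed set — no back-door set.

V→C: no observed back-door set.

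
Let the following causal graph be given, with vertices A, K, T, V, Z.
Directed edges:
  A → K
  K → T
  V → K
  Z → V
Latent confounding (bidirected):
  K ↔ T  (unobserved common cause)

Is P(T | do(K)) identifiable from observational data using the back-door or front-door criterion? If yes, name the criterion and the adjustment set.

desc(K)\{K}={T}; candidates ⊆ {A,V,Z}.
K↔T: latent back-door arc(s) into K.
size 0: {}; under {} K still reaches {A,T,V,Z} ∋ T.
size 1: {A}, {V}, {Z}; under {A} K still reaches {T,V,Z} ∋ T.
size 2: {A,V}, {A,Z}, {V,Z}; under {A,V} K still reaches {T} ∋ T.
K↔T cannot be blocked by any observed set — no back-door set.
No mediator lies on a directed K→…→T path.
Neither criterion identifies P(T|do(K)) in this graph.

P(T|do(K)): not identifiable (no BD/FD set).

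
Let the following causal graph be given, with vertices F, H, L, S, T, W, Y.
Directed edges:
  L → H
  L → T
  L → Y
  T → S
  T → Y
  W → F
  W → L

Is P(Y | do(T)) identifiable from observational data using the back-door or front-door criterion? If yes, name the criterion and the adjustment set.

desc(T)\{T}={S,Y}; candidates ⊆ {F,H,L,W}.
size 0: {}; under {} T still reaches {F,H,L,W,Y} ∋ Y.
{L}: T⊥Y given {L} in G with T→· removed — back-door holds.
P(Y|do(T)) = Σ_{L} P(Y|T,L)·P(L).

P(Y|do(T)): backdoor, adjust for {L}.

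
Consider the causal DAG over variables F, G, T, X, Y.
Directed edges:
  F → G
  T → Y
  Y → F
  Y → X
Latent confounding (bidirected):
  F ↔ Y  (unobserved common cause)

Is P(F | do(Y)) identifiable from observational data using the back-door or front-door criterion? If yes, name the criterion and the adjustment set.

desc(Y)\{Y}={F,G,X}; candidates ⊆ {T}.
Y↔F: latent back-door arc(s) into Y.
size 0: {}; under {} Y still reaches {F,G,T} ∋ F.
size 1: {T}; under {T} Y still reaches {F,G} ∋ F.
Y↔F cannot be blocked by any observed set — no back-door set.
No mediator lies on a directed Y→…→F path.
Neither criterion identifies P(F|do(Y)) in this graph.

P(F|do(Y)): not identifiable (no BD/FD set).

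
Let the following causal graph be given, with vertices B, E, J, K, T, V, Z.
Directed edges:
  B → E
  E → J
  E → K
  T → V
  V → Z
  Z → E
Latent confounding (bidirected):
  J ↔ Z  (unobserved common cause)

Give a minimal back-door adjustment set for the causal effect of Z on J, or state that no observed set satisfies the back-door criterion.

Z→J: no observed back-door set.

desc(Z)\{Z}={E,J,K}; candidates ⊆ {B,T,V}.
Z↔J: latent back-door arc(s) into Z.
size 0: {}; under {} Z still reaches {J,T,V} ∋ J.
size 1: {B}, {T}, {V}; under {B} Z still reaches {J,T,V} ∋ J.
size 2: {B,T}, {B,V}, {T,V}; under {B,T} Z still reaches {J,V} ∋ J.
Z↔J cannot be blocked by any observed set — no back-door set.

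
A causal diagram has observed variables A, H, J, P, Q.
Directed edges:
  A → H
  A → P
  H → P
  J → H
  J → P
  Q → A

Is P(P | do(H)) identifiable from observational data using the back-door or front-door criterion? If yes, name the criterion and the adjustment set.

P(P|do(H)): backdoor, adjust for {A, J}.

desc(H)\{H}={P}; candidates ⊆ {A,J,Q}.
size 0: {}; under {} H still reaches {A,J,P,Q} ∋ P.
size 1: {A}, {J}, {Q}; under {A} H still reaches {J,P} ∋ P.
{A,J}: H⊥P given {A,J} in G with H→· removed — back-door holds.
P(P|do(H)) = Σ_{A,J} P(P|H,A,J)·P(A,J).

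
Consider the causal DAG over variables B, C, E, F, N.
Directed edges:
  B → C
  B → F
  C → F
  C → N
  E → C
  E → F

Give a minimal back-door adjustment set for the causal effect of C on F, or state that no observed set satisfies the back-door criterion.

desc(C)\{C}={F,N}; candidates ⊆ {B,E}.
size 0: {}; under {} C still reaches {B,E,F} ∋ F.
size 1: {B}, {E}; under {B} C still reaches {E,F} ∋ F.
{B,E}: C⊥F given {B,E} in G with C→· removed — back-door holds.

C→F: minimal back-door set {B, E}.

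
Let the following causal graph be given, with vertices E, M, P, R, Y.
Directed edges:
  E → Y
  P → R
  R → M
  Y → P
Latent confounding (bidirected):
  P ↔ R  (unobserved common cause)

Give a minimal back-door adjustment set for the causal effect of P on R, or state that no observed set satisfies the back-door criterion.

P→R: no observed back-door set.

desc(P)\{P}={M,R}; candidates ⊆ {E,Y}.
P↔R: latent back-door arc(s) into P.
size 0: {}; under {} P still reaches {E,M,R,Y} ∋ R.
size 1: {E}, {Y}; under {E} P still reaches {M,R,Y} ∋ R.
size 2: {E,Y}; under {E,Y} P still reaches {M,R} ∋ R.
P↔R cannot be blocked by any observed set — no back-door set.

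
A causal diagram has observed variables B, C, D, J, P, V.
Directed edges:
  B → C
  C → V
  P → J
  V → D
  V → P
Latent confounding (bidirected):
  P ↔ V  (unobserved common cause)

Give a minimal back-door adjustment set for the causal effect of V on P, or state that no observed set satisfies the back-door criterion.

desc(V)\{V}={D,J,P}; candidates ⊆ {B,C}.
V↔P: latent back-door arc(s) into V.
size 0: {}; under {} V still reaches {B,C,J,P} ∋ P.
size 1: {B}, {C}; under {B} V still reaches {C,J,P} ∋ P.
size 2: {B,C}; under {B,C} V still reaches {J,P} ∋ P.
V↔P cannot be blocked by any observed set — no back-door set.

V→P: no observed back-door set.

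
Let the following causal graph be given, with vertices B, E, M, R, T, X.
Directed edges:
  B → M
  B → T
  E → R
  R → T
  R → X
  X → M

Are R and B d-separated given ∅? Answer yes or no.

Bayes-Ball from R | ∅ reaches {E,M,T,X}.
B ∉ reach(R|∅) ⇒ R ⊥ B | ∅.

Yes — R ⊥ B | ∅.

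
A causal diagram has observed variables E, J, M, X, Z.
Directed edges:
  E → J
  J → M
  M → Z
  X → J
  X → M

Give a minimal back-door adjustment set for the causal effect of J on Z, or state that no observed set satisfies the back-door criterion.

J→Z: minimal back-door set {X}.

desc(J)\{J}={M,Z}; candidates ⊆ {E,X}.
size 0: {}; under {} J still reaches {E,M,X,Z} ∋ Z.
{X}: J⊥Z given {X} in G with J→· removed — back-door holds.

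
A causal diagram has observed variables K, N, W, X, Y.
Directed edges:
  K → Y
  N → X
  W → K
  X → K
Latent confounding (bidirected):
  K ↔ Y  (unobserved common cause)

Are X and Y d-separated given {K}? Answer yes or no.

Bayes-Ball from X | {K} reaches {N,W,Y}.
Y ∈ reach(X|{K}) ⇒ X ⊥̸ Y | {K}.

No — X and Y are d-connected given {K}.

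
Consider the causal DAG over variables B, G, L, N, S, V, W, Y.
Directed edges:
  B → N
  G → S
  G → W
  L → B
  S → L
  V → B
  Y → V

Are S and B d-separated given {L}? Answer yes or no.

Yes — S ⊥ B | {L}.

Bayes-Ball from S | {L} reaches {G,W}.
B ∉ reach(S|{L}) ⇒ S ⊥ B | {L}.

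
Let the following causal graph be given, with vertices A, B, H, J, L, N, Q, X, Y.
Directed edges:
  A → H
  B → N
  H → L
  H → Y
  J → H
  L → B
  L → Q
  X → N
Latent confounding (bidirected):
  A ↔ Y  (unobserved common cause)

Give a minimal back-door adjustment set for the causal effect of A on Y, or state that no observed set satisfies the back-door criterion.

desc(A)\{A}={B,H,L,N,Q,Y}; candidates ⊆ {J,X}.
A↔Y: latent back-door arc(s) into A.
size 0: {}; under {} A still reaches {Y} ∋ Y.
size 1: {J}, {X}; under {J} A still reaches {Y} ∋ Y.
size 2: {J,X}; under {J,X} A still reaches {Y} ∋ Y.
A↔Y cannot be blocked by any observed set — no back-door set.

A→Y: no observed back-door set.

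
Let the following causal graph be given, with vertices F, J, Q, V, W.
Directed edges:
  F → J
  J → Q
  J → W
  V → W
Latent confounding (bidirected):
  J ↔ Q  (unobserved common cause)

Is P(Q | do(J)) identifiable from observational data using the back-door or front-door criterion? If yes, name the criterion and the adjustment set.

desc(J)\{J}={Q,W}; candidates ⊆ {F,V}.
J↔Q: latent back-door arc(s) into J.
size 0: {}; under {} J still reaches {F,Q} ∋ Q.
size 1: {F}, {V}; under {F} J still reaches {Q} ∋ Q.
size 2: {F,V}; under {F,V} J still reaches {Q} ∋ Q.
J↔Q cannot be blocked by any observed set — no back-door set.
No mediator lies on a directed J→…→Q path.
Neither criterion identifies P(Q|do(J)) in this graph.

P(Q|do(J)): not identifiable (no BD/FD set).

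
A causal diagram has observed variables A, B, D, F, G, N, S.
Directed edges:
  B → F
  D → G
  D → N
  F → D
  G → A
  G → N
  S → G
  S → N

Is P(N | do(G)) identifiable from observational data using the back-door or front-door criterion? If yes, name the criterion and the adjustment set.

desc(G)\{G}={A,N}; candidates ⊆ {B,D,F,S}.
size 0: {}; under {} G still reaches {B,D,F,N,S} ∋ N.
size 1: {B}, {D}, {F} …(+1); under {B} G still reaches {D,F,N,S} ∋ N.
{D,S}: G⊥N given {D,S} in G with G→· removed — back-door holds.
P(N|do(G)) = Σ_{D,S} P(N|G,D,S)·P(D,S).

P(N|do(G)): backdoor, adjust for {D, S}.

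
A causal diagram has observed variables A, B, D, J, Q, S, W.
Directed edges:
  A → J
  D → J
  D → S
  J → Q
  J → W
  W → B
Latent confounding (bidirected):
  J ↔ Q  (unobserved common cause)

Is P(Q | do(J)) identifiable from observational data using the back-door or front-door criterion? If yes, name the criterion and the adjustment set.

P(Q|do(J)): not identifiable (no BD/FD set).

desc(J)\{J}={B,Q,W}; candidates ⊆ {A,D,S}.
J↔Q: latent back-door arc(s) into J.
size 0: {}; under {} J still reaches {A,D,Q,S} ∋ Q.
size 1: {A}, {D}, {S}; under {A} J still reaches {D,Q,S} ∋ Q.
size 2: {A,D}, {A,S}, {D,S}; under {A,D} J still reaches {Q} ∋ Q.
J↔Q cannot be blocked by any observed set — no back-door set.
No mediator lies on a directed J→…→Q path.
Neither criterion identifies P(Q|do(J)) in this graph.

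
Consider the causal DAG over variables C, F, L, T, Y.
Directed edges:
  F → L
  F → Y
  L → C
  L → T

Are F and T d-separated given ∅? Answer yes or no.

Bayes-Ball from F | ∅ reaches {C,L,T,Y}.
T ∈ reach(F|∅) ⇒ F ⊥̸ T | ∅.

No — F and T are d-connected given ∅.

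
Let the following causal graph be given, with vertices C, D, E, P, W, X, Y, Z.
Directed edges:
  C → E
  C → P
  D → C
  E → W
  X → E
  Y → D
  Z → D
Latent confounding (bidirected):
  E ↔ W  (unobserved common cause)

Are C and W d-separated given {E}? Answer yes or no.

No — C and W are d-connected given {E}.

Bayes-Ball from C | {E} reaches {D,P,W,X,Y,Z}.
W ∈ reach(C|{E}) ⇒ C ⊥̸ W | {E}.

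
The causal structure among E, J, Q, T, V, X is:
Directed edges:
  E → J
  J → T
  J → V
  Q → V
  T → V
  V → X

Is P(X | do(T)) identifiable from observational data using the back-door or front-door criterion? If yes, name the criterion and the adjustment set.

P(X|do(T)): backdoor, adjust for {J}.

desc(T)\{T}={V,X}; candidates ⊆ {E,J,Q}.
size 0: {}; under {} T still reaches {E,J,V,X} ∋ X.
{J}: T⊥X given {J} in G with T→· removed — back-door holds.
P(X|do(T)) = Σ_{J} P(X|T,J)·P(J).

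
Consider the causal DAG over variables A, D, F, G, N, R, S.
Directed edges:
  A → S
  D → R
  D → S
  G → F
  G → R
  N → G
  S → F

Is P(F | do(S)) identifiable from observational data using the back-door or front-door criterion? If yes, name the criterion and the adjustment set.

P(F|do(S)): backdoor, adjust for ∅.

desc(S)\{S}={F}; candidates ⊆ {A,D,G,N,R}.
∅: S⊥F given ∅ in G with S→· removed — back-door holds.
P(F|do(S)) = P(F|S) — no adjustment needed.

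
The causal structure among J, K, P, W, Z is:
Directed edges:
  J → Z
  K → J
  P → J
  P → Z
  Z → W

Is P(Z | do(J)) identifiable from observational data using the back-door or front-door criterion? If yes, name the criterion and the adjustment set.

P(Z|do(J)): backdoor, adjust for {P}.

desc(J)\{J}={W,Z}; candidates ⊆ {K,P}.
size 0: {}; under {} J still reaches {K,P,W,Z} ∋ Z.
{P}: J⊥Z given {P} in G with J→· removed — back-door holds.
P(Z|do(J)) = Σ_{P} P(Z|J,P)·P(P).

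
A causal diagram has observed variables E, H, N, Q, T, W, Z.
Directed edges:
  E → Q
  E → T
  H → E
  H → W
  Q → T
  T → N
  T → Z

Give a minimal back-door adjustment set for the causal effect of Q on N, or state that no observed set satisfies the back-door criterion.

desc(Q)\{Q}={N,T,Z}; candidates ⊆ {E,H,W}.
size 0: {}; under {} Q still reaches {E,H,N,T,W,Z} ∋ N.
{E}: Q⊥N given {E} in G with Q→· removed — back-door holds.

Q→N: minimal back-door set {E}.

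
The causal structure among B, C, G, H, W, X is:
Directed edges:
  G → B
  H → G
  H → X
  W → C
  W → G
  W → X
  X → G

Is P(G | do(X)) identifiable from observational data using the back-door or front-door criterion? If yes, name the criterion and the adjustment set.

desc(X)\{X}={B,G}; candidates ⊆ {C,H,W}.
size 0: {}; under {} X still reaches {B,C,G,H,W} ∋ G.
size 1: {C}, {H}, {W}; under {C} X still reaches {B,G,H,W} ∋ G.
{H,W}: X⊥G given {H,W} in G with X→· removed — back-door holds.
P(G|do(X)) = Σ_{H,W} P(G|X,H,W)·P(H,W).

P(G|do(X)): backdoor, adjust for {H, W}.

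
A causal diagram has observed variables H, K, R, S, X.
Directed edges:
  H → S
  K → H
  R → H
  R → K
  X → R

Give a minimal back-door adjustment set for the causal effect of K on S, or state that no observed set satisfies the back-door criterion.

K→S: minimal back-door set {R}.

desc(K)\{K}={H,S}; candidates ⊆ {R,X}.
size 0: {}; under {} K still reaches {H,R,S,X} ∋ S.
{R}: K⊥S given {R} in G with K→· removed — back-door holds.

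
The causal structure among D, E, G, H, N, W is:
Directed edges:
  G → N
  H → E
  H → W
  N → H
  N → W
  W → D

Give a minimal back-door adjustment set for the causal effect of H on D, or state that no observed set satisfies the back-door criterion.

desc(H)\{H}={D,E,W}; candidates ⊆ {G,N}.
size 0: {}; under {} H still reaches {D,G,N,W} ∋ D.
{N}: H⊥D given {N} in G with H→· removed — back-door holds.

H→D: minimal back-door set {N}.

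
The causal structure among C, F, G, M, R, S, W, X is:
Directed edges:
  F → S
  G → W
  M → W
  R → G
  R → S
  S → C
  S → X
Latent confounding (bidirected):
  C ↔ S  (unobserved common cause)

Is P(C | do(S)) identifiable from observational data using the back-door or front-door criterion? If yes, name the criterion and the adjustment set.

desc(S)\{S}={C,X}; candidates ⊆ {F,G,M,R,W}.
S↔C: latent back-door arc(s) into S.
size 0: {}; under {} S still reaches {C,F,G,R,W} ∋ C.
size 1: {F}, {G}, {M} …(+2); under {F} S still reaches {C,G,R,W} ∋ C.
size 2: {F,G}, {F,M}, {F,R} …(+7); under {F,G} S still reaches {C,R} ∋ C.
S↔C cannot be blocked by any observed set — no back-door set.
No mediator lies on a directed S→…→C path.
Neither criterion identifies P(C|do(S)) in this graph.

P(C|do(S)): not identifiable (no BD/FD set).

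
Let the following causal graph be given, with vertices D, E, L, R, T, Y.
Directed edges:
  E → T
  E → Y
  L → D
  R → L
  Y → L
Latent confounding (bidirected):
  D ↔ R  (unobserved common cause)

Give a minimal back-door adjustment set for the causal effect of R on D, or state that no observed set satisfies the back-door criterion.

R→D: no observed back-door set.

desc(R)\{R}={D,L}; candidates ⊆ {E,T,Y}.
R↔D: latent back-door arc(s) into R.
size 0: {}; under {} R still reaches {D} ∋ D.
size 1: {E}, {T}, {Y}; under {E} R still reaches {D} ∋ D.
size 2: {E,T}, {E,Y}, {T,Y}; under {E,T} R still reaches {D} ∋ D.
R↔D cannot be blocked by any observed set — no back-door set.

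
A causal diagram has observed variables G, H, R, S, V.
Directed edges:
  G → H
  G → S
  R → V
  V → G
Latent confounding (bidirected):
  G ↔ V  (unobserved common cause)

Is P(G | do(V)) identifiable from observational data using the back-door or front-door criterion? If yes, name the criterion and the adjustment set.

desc(V)\{V}={G,H,S}; candidates ⊆ {R}.
V↔G: latent back-door arc(s) into V.
size 0: {}; under {} V still reaches {G,H,R,S} ∋ G.
size 1: {R}; under {R} V still reaches {G,H,S} ∋ G.
V↔G cannot be blocked by any observed set — no back-door set.
No mediator lies on a directed V→…→G path.
Neither criterion identifies P(G|do(V)) in this graph.

P(G|do(V)): not identifiable (no BD/FD set).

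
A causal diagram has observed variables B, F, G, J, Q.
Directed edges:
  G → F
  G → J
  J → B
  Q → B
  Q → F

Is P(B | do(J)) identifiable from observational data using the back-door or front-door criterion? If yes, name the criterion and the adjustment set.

P(B|do(J)): backdoor, adjust for ∅.

desc(J)\{J}={B}; candidates ⊆ {F,G,Q}.
∅: J⊥B given ∅ in G with J→· removed — back-door holds.
P(B|do(J)) = P(B|J) — no adjustment needed.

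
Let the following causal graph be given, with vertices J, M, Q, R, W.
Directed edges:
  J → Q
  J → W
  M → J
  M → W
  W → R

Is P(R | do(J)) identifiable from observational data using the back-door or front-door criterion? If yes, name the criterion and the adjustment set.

P(R|do(J)): backdoor, adjust for {M}.

desc(J)\{J}={Q,R,W}; candidates ⊆ {M}.
size 0: {}; under {} J still reaches {M,R,W} ∋ R.
{M}: J⊥R given {M} in G with J→· removed — back-door holds.
P(R|do(J)) = Σ_{M} P(R|J,M)·P(M).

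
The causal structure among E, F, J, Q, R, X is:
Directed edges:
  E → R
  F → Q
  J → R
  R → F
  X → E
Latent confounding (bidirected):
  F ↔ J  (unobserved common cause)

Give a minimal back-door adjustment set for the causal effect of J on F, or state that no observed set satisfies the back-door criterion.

desc(J)\{J}={F,Q,R}; candidates ⊆ {E,X}.
J↔F: latent back-door arc(s) into J.
size 0: {}; under {} J still reaches {F,Q} ∋ F.
size 1: {E}, {X}; under {E} J still reaches {F,Q} ∋ F.
size 2: {E,X}; under {E,X} J still reaches {F,Q} ∋ F.
J↔F cannot be blocked by any observed set — no back-door set.

J→F: no observed back-door set.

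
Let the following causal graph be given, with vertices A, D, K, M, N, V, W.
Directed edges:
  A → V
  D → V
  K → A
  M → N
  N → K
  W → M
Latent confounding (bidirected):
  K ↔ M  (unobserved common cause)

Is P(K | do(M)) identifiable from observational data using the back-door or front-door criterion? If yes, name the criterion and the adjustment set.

P(K|do(M)): frontdoor, adjust for {N}.

desc(M)\{M}={A,K,N,V}; candidates ⊆ {D,W}.
M↔K: latent back-door arc(s) into M.
size 0: {}; under {} M still reaches {A,K,V,W} ∋ K.
size 1: {D}, {W}; under {D} M still reaches {A,K,V,W} ∋ K.
size 2: {D,W}; under {D,W} M still reaches {A,K,V} ∋ K.
M↔K cannot be blocked by any observed set — no back-door set.
{N}: (i) intercepts every directed M→K path; (ii) no back-door M→{N}; (iii) {M} blocks every back-door {N}→K. Front-door holds.
P(K|do(M)) = Σ_{N} P(N|M) Σ_{M'} P(K|N,M')P(M').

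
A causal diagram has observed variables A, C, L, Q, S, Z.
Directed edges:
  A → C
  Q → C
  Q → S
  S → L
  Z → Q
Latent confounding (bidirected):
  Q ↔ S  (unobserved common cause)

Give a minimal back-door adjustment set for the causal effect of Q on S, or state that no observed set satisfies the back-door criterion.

Q→S: no observed back-door set.

desc(Q)\{Q}={C,L,S}; candidates ⊆ {A,Z}.
Q↔S: latent back-door arc(s) into Q.
size 0: {}; under {} Q still reaches {L,S,Z} ∋ S.
size 1: {A}, {Z}; under {A} Q still reaches {L,S,Z} ∋ S.
size 2: {A,Z}; under {A,Z} Q still reaches {L,S} ∋ S.
Q↔S cannot be blocked by any observed set — no back-door set.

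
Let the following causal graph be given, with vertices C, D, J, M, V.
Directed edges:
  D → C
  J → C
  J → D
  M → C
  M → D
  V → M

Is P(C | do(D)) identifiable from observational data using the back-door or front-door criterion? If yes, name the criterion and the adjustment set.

desc(D)\{D}={C}; candidates ⊆ {J,M,V}.
size 0: {}; under {} D still reaches {C,J,M,V} ∋ C.
size 1: {J}, {M}, {V}; under {J} D still reaches {C,M,V} ∋ C.
{J,M}: D⊥C given {J,M} in G with D→· removed — back-door holds.
P(C|do(D)) = Σ_{J,M} P(C|D,J,M)·P(J,M).

P(C|do(D)): backdoor, adjust for {J, M}.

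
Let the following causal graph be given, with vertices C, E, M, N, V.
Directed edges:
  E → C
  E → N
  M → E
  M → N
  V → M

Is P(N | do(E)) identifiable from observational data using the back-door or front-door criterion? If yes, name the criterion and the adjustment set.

P(N|do(E)): backdoor, adjust for {M}.

desc(E)\{E}={C,N}; candidates ⊆ {M,V}.
size 0: {}; under {} E still reaches {M,N,V} ∋ N.
{M}: E⊥N given {M} in G with E→· removed — back-door holds.
P(N|do(E)) = Σ_{M} P(N|E,M)·P(M).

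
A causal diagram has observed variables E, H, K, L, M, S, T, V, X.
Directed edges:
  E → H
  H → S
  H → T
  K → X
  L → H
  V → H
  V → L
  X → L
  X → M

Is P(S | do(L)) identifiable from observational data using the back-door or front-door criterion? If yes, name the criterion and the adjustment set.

desc(L)\{L}={H,S,T}; candidates ⊆ {E,K,M,V,X}.
size 0: {}; under {} L still reaches {H,K,M,S,T,V,X} ∋ S.
{V}: L⊥S given {V} in G with L→· removed — back-door holds.
P(S|do(L)) = Σ_{V} P(S|L,V)·P(V).

P(S|do(L)): backdoor, adjust for {V}.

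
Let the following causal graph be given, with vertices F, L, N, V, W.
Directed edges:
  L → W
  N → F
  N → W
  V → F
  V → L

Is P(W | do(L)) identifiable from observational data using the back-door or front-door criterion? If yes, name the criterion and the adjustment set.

P(W|do(L)): backdoor, adjust for ∅.

desc(L)\{L}={W}; candidates ⊆ {F,N,V}.
∅: L⊥W given ∅ in G with L→· removed — back-door holds.
P(W|do(L)) = P(W|L) — no adjustment needed.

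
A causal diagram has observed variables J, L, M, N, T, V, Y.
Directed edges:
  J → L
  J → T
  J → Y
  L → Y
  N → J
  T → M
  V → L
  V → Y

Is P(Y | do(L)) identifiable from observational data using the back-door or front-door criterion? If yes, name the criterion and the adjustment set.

P(Y|do(L)): backdoor, adjust for {J, V}.

desc(L)\{L}={Y}; candidates ⊆ {J,M,N,T,V}.
size 0: {}; under {} L still reaches {J,M,N,T,V,Y} ∋ Y.
size 1: {J}, {M}, {N} …(+2); under {J} L still reaches {V,Y} ∋ Y.
{J,V}: L⊥Y given {J,V} in G with L→· removed — back-door holds.
P(Y|do(L)) = Σ_{J,V} P(Y|L,J,V)·P(J,V).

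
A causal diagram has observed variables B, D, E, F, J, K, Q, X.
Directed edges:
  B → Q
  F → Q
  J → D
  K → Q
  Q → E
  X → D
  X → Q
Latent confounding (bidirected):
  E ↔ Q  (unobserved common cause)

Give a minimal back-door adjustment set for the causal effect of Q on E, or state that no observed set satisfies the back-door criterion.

desc(Q)\{Q}={E}; candidates ⊆ {B,D,F,J,K,X}.
Q↔E: latent back-door arc(s) into Q.
size 0: {}; under {} Q still reaches {B,D,E,F,K,X} ∋ E.
size 1: {B}, {D}, {F} …(+3); under {B} Q still reaches {D,E,F,K,X} ∋ E.
size 2: {B,D}, {B,F}, {B,J} …(+12); under {B,D} Q still reaches {E,F,J,K,X} ∋ E.
Q↔E cannot be blocked by any observed set — no back-door set.

Q→E: no observed back-door set.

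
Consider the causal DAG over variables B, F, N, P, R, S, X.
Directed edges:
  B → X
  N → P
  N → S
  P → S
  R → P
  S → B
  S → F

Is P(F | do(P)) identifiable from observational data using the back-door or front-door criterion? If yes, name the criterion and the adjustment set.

P(F|do(P)): backdoor, adjust for {N}.

desc(P)\{P}={B,F,S,X}; candidates ⊆ {N,R}.
size 0: {}; under {} P still reaches {B,F,N,R,S,X} ∋ F.
{N}: P⊥F given {N} in G with P→· removed — back-door holds.
P(F|do(P)) = Σ_{N} P(F|P,N)·P(N).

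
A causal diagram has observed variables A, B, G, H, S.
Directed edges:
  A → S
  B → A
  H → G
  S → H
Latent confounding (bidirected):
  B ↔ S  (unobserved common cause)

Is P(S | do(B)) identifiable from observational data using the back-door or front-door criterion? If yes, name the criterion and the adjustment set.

P(S|do(B)): frontdoor, adjust for {A}.

desc(B)\{B}={A,G,H,S}; candidates ⊆ {—}.
B↔S: latent back-door arc(s) into B.
size 0: {}; under {} B still reaches {G,H,S} ∋ S.
B↔S cannot be blocked by any observed set — no back-door set.
{A}: (i) intercepts every directed B→S path; (ii) no back-door B→{A}; (iii) {B} blocks every back-door {A}→S. Front-door holds.
P(S|do(B)) = Σ_{A} P(A|B) Σ_{B'} P(S|A,B')P(B').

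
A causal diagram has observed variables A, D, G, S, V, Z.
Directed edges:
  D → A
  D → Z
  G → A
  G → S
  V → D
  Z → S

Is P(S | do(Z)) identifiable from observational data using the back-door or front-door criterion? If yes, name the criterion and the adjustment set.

desc(Z)\{Z}={S}; candidates ⊆ {A,D,G,V}.
∅: Z⊥S given ∅ in G with Z→· removed — back-door holds.
P(S|do(Z)) = P(S|Z) — no adjustment needed.

P(S|do(Z)): backdoor, adjust for ∅.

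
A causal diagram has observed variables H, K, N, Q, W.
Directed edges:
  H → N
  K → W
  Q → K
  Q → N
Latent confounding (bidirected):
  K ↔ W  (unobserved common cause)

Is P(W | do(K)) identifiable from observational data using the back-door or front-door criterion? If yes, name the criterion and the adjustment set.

P(W|do(K)): not identifiable (no BD/FD set).

desc(K)\{K}={W}; candidates ⊆ {H,N,Q}.
K↔W: latent back-door arc(s) into K.
size 0: {}; under {} K still reaches {N,Q,W} ∋ W.
size 1: {H}, {N}, {Q}; under {H} K still reaches {N,Q,W} ∋ W.
size 2: {H,N}, {H,Q}, {N,Q}; under {H,N} K still reaches {Q,W} ∋ W.
K↔W cannot be blocked by any observed set — no back-door set.
No mediator lies on a directed K→…→W path.
Neither criterion identifies P(W|do(K)) in this graph.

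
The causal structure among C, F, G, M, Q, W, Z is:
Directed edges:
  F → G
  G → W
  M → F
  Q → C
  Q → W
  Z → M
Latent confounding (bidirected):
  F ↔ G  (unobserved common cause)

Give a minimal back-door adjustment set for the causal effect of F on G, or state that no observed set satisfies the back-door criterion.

desc(F)\{F}={G,W}; candidates ⊆ {C,M,Q,Z}.
F↔G: latent back-door arc(s) into F.
size 0: {}; under {} F still reaches {G,M,W,Z} ∋ G.
size 1: {C}, {M}, {Q} …(+1); under {C} F still reaches {G,M,W,Z} ∋ G.
size 2: {C,M}, {C,Q}, {C,Z} …(+3); under {C,M} F still reaches {G,W} ∋ G.
F↔G cannot be blocked by any observed set — no back-door set.

F→G: no observed back-door set.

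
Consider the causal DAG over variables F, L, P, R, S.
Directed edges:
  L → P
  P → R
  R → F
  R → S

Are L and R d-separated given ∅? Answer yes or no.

Bayes-Ball from L | ∅ reaches {F,P,R,S}.
R ∈ reach(L|∅) ⇒ L ⊥̸ R | ∅.

No — L and R are d-connected given ∅.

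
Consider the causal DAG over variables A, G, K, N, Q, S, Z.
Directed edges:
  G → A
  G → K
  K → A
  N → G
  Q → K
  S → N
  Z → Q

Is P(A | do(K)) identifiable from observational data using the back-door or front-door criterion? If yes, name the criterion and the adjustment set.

P(A|do(K)): backdoor, adjust for {G}.

desc(K)\{K}={A}; candidates ⊆ {G,N,Q,S,Z}.
size 0: {}; under {} K still reaches {A,G,N,Q,S,Z} ∋ A.
{G}: K⊥A given {G} in G with K→· removed — back-door holds.
P(A|do(K)) = Σ_{G} P(A|K,G)·P(G).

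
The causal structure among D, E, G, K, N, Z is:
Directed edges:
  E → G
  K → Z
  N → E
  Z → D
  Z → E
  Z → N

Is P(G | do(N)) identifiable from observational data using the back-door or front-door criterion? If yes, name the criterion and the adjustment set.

desc(N)\{N}={E,G}; candidates ⊆ {D,K,Z}.
size 0: {}; under {} N still reaches {D,E,G,K,Z} ∋ G.
{Z}: N⊥G given {Z} in G with N→· removed — back-door holds.
P(G|do(N)) = Σ_{Z} P(G|N,Z)·P(Z).

P(G|do(N)): backdoor, adjust for {Z}.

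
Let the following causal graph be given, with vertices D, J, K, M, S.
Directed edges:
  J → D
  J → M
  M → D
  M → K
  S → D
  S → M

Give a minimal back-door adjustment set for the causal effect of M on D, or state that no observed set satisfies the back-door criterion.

M→D: minimal back-door set {J, S}.

desc(M)\{M}={D,K}; candidates ⊆ {J,S}.
size 0: {}; under {} M still reaches {D,J,S} ∋ D.
size 1: {J}, {S}; under {J} M still reaches {D,S} ∋ D.
{J,S}: M⊥D given {J,S} in G with M→· removed — back-door holds.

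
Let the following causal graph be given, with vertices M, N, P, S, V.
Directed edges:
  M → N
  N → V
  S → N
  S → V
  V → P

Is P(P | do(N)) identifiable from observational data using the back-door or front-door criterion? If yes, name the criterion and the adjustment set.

P(P|do(N)): backdoor, adjust for {S}.

desc(N)\{N}={P,V}; candidates ⊆ {M,S}.
size 0: {}; under {} N still reaches {M,P,S,V} ∋ P.
{S}: N⊥P given {S} in G with N→· removed — back-door holds.
P(P|do(N)) = Σ_{S} P(P|N,S)·P(S).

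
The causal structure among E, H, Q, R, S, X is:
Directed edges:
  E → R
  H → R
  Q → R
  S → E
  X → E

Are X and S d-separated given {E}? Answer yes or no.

No — X and S are d-connected given {E}.

Bayes-Ball from X | {E} reaches {S}.
S ∈ reach(X|{E}) ⇒ X ⊥̸ S | {E}.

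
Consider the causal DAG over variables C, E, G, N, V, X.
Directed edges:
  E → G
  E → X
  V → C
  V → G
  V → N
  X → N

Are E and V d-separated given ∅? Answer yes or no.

Yes — E ⊥ V | ∅.

Bayes-Ball from E | ∅ reaches {G,N,X}.
V ∉ reach(E|∅) ⇒ E ⊥ V | ∅.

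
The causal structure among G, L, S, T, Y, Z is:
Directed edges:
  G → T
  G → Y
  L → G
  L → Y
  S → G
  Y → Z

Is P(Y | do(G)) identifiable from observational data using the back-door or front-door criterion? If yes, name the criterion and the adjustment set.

P(Y|do(G)): backdoor, adjust for {L}.

desc(G)\{G}={T,Y,Z}; candidates ⊆ {L,S}.
size 0: {}; under {} G still reaches {L,S,Y,Z} ∋ Y.
{L}: G⊥Y given {L} in G with G→· removed — back-door holds.
P(Y|do(G)) = Σ_{L} P(Y|G,L)·P(L).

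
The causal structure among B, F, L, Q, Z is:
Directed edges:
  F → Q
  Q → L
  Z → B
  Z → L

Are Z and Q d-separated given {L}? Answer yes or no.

No — Z and Q are d-connected given {L}.

Bayes-Ball from Z | {L} reaches {B,F,Q}.
Q ∈ reach(Z|{L}) ⇒ Z ⊥̸ Q | {L}.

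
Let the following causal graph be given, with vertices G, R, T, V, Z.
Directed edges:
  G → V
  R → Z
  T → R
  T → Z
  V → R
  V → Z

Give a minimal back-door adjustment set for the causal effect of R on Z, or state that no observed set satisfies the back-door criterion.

desc(R)\{R}={Z}; candidates ⊆ {G,T,V}.
size 0: {}; under {} R still reaches {G,T,V,Z} ∋ Z.
size 1: {G}, {T}, {V}; under {G} R still reaches {T,V,Z} ∋ Z.
{T,V}: R⊥Z given {T,V} in G with R→· removed — back-door holds.

R→Z: minimal back-door set {T, V}.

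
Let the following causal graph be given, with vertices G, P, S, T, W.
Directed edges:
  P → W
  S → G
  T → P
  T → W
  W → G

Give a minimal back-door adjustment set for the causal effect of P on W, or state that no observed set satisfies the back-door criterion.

P→W: minimal back-door set {T}.

desc(P)\{P}={G,W}; candidates ⊆ {S,T}.
size 0: {}; under {} P still reaches {G,T,W} ∋ W.
{T}: P⊥W given {T} in G with P→· removed — back-door holds.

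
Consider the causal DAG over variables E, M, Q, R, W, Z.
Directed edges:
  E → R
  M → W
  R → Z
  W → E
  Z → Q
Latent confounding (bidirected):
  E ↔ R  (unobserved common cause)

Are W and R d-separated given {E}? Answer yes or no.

Bayes-Ball from W | {E} reaches {M,Q,R,Z}.
R ∈ reach(W|{E}) ⇒ W ⊥̸ R | {E}.

No — W and R are d-connected given {E}.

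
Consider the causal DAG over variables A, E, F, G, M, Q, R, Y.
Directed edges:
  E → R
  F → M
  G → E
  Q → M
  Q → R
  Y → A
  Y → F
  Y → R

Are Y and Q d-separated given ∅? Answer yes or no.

Bayes-Ball from Y | ∅ reaches {A,F,M,R}.
Q ∉ reach(Y|∅) ⇒ Y ⊥ Q | ∅.

Yes — Y ⊥ Q | ∅.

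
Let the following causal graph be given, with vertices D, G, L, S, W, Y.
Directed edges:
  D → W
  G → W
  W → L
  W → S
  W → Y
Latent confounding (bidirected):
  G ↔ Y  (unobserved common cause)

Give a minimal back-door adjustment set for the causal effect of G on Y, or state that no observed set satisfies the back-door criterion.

G→Y: no observed back-door set.

desc(G)\{G}={L,S,W,Y}; candidates ⊆ {D}.
G↔Y: latent back-door arc(s) into G.
size 0: {}; under {} G still reaches {Y} ∋ Y.
size 1: {D}; under {D} G still reaches {Y} ∋ Y.
G↔Y cannot be blocked by any observed set — no back-door set.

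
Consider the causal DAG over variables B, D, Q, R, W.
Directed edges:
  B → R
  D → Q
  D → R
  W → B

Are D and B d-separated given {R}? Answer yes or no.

Bayes-Ball from D | {R} reaches {B,Q,W}.
B ∈ reach(D|{R}) ⇒ D ⊥̸ B | {R}.

No — D and B are d-connected given {R}.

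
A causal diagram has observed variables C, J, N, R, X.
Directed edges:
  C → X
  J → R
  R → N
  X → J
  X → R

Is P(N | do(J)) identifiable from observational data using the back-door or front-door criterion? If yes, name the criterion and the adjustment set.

P(N|do(J)): backdoor, adjust for {X}.

desc(J)\{J}={N,R}; candidates ⊆ {C,X}.
size 0: {}; under {} J still reaches {C,N,R,X} ∋ N.
{X}: J⊥N given {X} in G with J→· removed — back-door holds.
P(N|do(J)) = Σ_{X} P(N|J,X)·P(X).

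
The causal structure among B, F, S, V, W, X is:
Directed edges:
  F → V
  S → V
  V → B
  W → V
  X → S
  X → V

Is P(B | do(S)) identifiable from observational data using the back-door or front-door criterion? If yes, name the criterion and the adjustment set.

desc(S)\{S}={B,V}; candidates ⊆ {F,W,X}.
size 0: {}; under {} S still reaches {B,V,X} ∋ B.
{X}: S⊥B given {X} in G with S→· removed — back-door holds.
P(B|do(S)) = Σ_{X} P(B|S,X)·P(X).

P(B|do(S)): backdoor, adjust for {X}.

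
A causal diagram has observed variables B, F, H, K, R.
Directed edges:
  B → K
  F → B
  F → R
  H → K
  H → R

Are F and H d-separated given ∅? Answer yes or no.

Bayes-Ball from F | ∅ reaches {B,K,R}.
H ∉ reach(F|∅) ⇒ F ⊥ H | ∅.

Yes — F ⊥ H | ∅.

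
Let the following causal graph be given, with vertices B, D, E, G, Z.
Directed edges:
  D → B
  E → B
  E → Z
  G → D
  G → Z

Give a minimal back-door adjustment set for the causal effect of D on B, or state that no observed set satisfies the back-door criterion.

D→B: minimal back-door set ∅.

desc(D)\{D}={B}; candidates ⊆ {E,G,Z}.
∅: D⊥B given ∅ in G with D→· removed — back-door holds.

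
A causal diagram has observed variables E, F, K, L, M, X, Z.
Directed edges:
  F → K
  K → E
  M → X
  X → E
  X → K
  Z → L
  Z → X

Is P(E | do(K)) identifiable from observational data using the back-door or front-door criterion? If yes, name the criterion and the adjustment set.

P(E|do(K)): backdoor, adjust for {X}.

desc(K)\{K}={E}; candidates ⊆ {F,L,M,X,Z}.
size 0: {}; under {} K still reaches {E,F,L,M,X,Z} ∋ E.
{X}: K⊥E given {X} in G with K→· removed — back-door holds.
P(E|do(K)) = Σ_{X} P(E|K,X)·P(X).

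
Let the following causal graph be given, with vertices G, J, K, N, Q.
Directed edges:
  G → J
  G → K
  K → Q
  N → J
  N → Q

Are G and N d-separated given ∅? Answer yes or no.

Bayes-Ball from G | ∅ reaches {J,K,Q}.
N ∉ reach(G|∅) ⇒ G ⊥ N | ∅.

Yes — G ⊥ N | ∅.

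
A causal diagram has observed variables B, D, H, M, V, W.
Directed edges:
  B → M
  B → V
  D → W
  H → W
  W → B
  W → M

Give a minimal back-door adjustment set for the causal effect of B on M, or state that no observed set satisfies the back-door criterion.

desc(B)\{B}={M,V}; candidates ⊆ {D,H,W}.
size 0: {}; under {} B still reaches {D,H,M,W} ∋ M.
{W}: B⊥M given {W} in G with B→· removed — back-door holds.

B→M: minimal back-door set {W}.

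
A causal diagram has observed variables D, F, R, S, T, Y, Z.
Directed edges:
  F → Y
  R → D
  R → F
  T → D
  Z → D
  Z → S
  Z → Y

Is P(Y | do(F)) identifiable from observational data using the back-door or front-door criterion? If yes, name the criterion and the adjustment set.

desc(F)\{F}={Y}; candidates ⊆ {D,R,S,T,Z}.
∅: F⊥Y given ∅ in G with F→· removed — back-door holds.
P(Y|do(F)) = P(Y|F) — no adjustment needed.

P(Y|do(F)): backdoor, adjust for ∅.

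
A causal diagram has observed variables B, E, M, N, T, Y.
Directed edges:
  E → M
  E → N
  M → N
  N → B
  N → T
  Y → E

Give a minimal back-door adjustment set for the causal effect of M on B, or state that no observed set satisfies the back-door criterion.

desc(M)\{M}={B,N,T}; candidates ⊆ {E,Y}.
size 0: {}; under {} M still reaches {B,E,N,T,Y} ∋ B.
{E}: M⊥B given {E} in G with M→· removed — back-door holds.

M→B: minimal back-door set {E}.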